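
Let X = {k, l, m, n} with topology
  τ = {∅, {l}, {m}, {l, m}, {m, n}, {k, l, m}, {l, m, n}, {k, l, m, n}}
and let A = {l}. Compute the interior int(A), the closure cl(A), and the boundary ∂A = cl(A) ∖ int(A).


int(A) = {l}, cl(A) = {k, l}, ∂A = {k}.

Closed sets in (X, τ) are complements of opens:
  closed(X, τ) = {∅, {k}, {n}, {k, l}, {k, n}, {k, l, n}, {k, m, n}, {k, l, m, n}}.
int(A) = ⋃ {U ∈ τ : U ⊆ A}. Opens contained in A: ∅, {l}.
Taking the union of these: int(A) = {l}.
cl(A) = ⋂ {C closed : A ⊆ C}. Closed sets containing A: {k, l}, {k, l, n}, {k, l, m, n}.
Intersecting these: cl(A) = {k, l}.
∂A = cl(A) ∖ int(A) = {k, l} ∖ {l} = {k}.


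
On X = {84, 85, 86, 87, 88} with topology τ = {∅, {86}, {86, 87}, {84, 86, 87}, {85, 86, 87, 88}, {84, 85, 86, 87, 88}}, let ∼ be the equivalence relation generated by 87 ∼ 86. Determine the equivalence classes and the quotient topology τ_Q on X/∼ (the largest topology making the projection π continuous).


X/∼ = {[84], [85], [86=87], [88]}; |τ_Q| = 5.

Equivalence classes: [84], [85], [86=87], [88].
Quotient map π: X → X/∼ sends 84 ↦ [84], 85 ↦ [85], 86 ↦ [86=87], 87 ↦ [86=87], 88 ↦ [88].
For each subset V ⊆ X/∼, compute π^{-1}(V) ⊆ X and check whether π^{-1}(V) ∈ τ. V is open in τ_Q iff π^{-1}(V) ∈ τ.
  V = {}: π^{-1}(V) = ∅ ∈ τ ✓.
  V = {[84]}: π^{-1}(V) = {84} ∉ τ ✗.
  V = {[85]}: π^{-1}(V) = {85} ∉ τ ✗.
  V = {[84], [85]}: π^{-1}(V) = {84, 85} ∉ τ ✗.
  V = {[86=87]}: π^{-1}(V) = {86, 87} ∈ τ ✓.
  V = {[84], [86=87]}: π^{-1}(V) = {84, 86, 87} ∈ τ ✓.
  V = {[85], [86=87]}: π^{-1}(V) = {85, 86, 87} ∉ τ ✗.
  V = {[84], [85], [86=87]}: π^{-1}(V) = {84, 85, 86, 87} ∉ τ ✗.
  V = {[88]}: π^{-1}(V) = {88} ∉ τ ✗.
  V = {[84], [88]}: π^{-1}(V) = {84, 88} ∉ τ ✗.
  V = {[85], [88]}: π^{-1}(V) = {85, 88} ∉ τ ✗.
  V = {[84], [85], [88]}: π^{-1}(V) = {84, 85, 88} ∉ τ ✗.
  V = {[86=87], [88]}: π^{-1}(V) = {86, 87, 88} ∉ τ ✗.
  V = {[84], [86=87], [88]}: π^{-1}(V) = {84, 86, 87, 88} ∉ τ ✗.
  V = {[85], [86=87], [88]}: π^{-1}(V) = {85, 86, 87, 88} ∈ τ ✓.
  V = {[84], [85], [86=87], [88]}: π^{-1}(V) = {84, 85, 86, 87, 88} ∈ τ ✓.
Open sets in the quotient: τ_Q = {{}, {[86=87]}, {[84], [86=87]}, {[85], [86=87], [88]}, {[84], [85], [86=87], [88]}} (5 elements).


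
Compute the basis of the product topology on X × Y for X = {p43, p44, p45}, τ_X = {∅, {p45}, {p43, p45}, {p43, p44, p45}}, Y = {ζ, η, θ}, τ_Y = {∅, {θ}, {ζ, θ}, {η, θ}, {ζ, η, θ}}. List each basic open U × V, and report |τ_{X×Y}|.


Basis B = {∅ × ∅, {p45} × {θ}, {p43, p45} × {θ}, {p45} × {ζ, θ}, {p45} × {η, θ}, {p43, p44, p45} × {θ}, {p45} × {ζ, η, θ}, {p43, p45} × {ζ, θ}, {p43, p45} × {η, θ}, {p43, p45} × {ζ, η, θ}, {p43, p44, p45} × {ζ, θ}, {p43, p44, p45} × {η, θ}, {p43, p44, p45} × {ζ, η, θ}}; |τ_{X×Y}| = 30.

Enumerate products U × V with U ∈ τ_X, V ∈ τ_Y (deduplicated):
  ∅ × ∅ = {} (∅)
  {p45} × {θ} = {(p45,θ)}
  {p43, p45} × {θ} = {(p43,θ), (p45,θ)}
  {p45} × {ζ, θ} = {(p45,ζ), (p45,θ)}
  {p45} × {η, θ} = {(p45,η), (p45,θ)}
  {p43, p44, p45} × {θ} = {(p43,θ), (p44,θ), (p45,θ)}
  {p45} × {ζ, η, θ} = {(p45,ζ), (p45,η), (p45,θ)}
  {p43, p45} × {ζ, θ} = {(p43,ζ), (p43,θ), (p45,ζ), (p45,θ)}
  {p43, p45} × {η, θ} = {(p43,η), (p43,θ), (p45,η), (p45,θ)}
  {p43, p45} × {ζ, η, θ} = {(p43,ζ), (p43,η), (p43,θ), (p45,ζ), (p45,η), (p45,θ)}
  {p43, p44, p45} × {ζ, θ} = {(p43,ζ), (p43,θ), (p44,ζ), (p44,θ), (p45,ζ), (p45,θ)}
  {p43, p44, p45} × {η, θ} = {(p43,η), (p43,θ), (p44,η), (p44,θ), (p45,η), (p45,θ)}
  {p43, p44, p45} × {ζ, η, θ} = {(p43,ζ), (p43,η), (p43,θ), (p44,ζ), (p44,η), (p44,θ), (p45,ζ), (p45,η), (p45,θ)}
These 13 distinct sets form the basis B.
Close under arbitrary unions to get τ_{X×Y}; counting gives |τ_{X×Y}| = 30.


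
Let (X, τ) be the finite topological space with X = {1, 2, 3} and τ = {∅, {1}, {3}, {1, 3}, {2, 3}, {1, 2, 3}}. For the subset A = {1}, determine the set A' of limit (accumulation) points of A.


A' = ∅

For each x ∈ X, list the open sets U ∈ τ with x ∈ U, then check whether U ∩ (A ∖ {x}) ≠ ∅ for every such U.
  x = 1: open {1} ∋ x has {1} ∩ (A ∖ {1}) = ∅, so x is NOT a limit point.
  x = 2: open {2, 3} ∋ x has {2, 3} ∩ (A ∖ {2}) = ∅, so x is NOT a limit point.
  x = 3: open {3} ∋ x has {3} ∩ (A ∖ {3}) = ∅, so x is NOT a limit point.
Collecting: A' = ∅.


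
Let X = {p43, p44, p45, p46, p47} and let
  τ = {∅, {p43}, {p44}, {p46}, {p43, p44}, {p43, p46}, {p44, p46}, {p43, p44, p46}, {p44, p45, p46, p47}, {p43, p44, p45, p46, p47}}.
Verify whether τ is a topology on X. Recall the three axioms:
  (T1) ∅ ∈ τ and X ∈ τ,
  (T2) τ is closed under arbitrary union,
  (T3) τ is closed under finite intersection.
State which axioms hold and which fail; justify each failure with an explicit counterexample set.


τ IS a topology on X.

Axiom (T1): ∅ ∈ τ? Yes; X ∈ τ? Yes.
Axiom (T2/T3): check pairwise unions and intersections of members of τ.
All pairwise intersections and unions checked — each lies in τ. Therefore τ satisfies (T1), (T2), (T3): it IS a topology on X.


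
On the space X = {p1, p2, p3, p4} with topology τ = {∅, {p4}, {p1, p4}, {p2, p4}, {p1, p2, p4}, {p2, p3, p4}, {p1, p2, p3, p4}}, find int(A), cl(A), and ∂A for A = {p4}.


int(A) = {p4}, cl(A) = {p1, p2, p3, p4}, ∂A = {p1, p2, p3}.

Closed sets in (X, τ) are complements of opens:
  closed(X, τ) = {∅, {p1}, {p3}, {p1, p3}, {p2, p3}, {p1, p2, p3}, {p1, p2, p3, p4}}.
int(A) = ⋃ {U ∈ τ : U ⊆ A}. Opens contained in A: ∅, {p4}.
Taking the union of these: int(A) = {p4}.
cl(A) = ⋂ {C closed : A ⊆ C}. Closed sets containing A: {p1, p2, p3, p4}.
Intersecting these: cl(A) = {p1, p2, p3, p4}.
∂A = cl(A) ∖ int(A) = {p1, p2, p3, p4} ∖ {p4} = {p1, p2, p3}.


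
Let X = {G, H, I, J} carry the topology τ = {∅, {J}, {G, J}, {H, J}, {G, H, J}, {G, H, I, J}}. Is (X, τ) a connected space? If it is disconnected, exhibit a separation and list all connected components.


(X, τ) is connected.

Find clopen sets (U ∈ τ with X ∖ U ∈ τ):
  U = ∅, X ∖ U = {G, H, I, J} — both open, so U is clopen.
  U = {G, H, I, J}, X ∖ U = ∅ — both open, so U is clopen.
Only trivial clopens (∅ and X) exist, so (X, τ) is connected.
Compute connected components by grouping points that agree on all clopens:
  component: {G, H, I, J}


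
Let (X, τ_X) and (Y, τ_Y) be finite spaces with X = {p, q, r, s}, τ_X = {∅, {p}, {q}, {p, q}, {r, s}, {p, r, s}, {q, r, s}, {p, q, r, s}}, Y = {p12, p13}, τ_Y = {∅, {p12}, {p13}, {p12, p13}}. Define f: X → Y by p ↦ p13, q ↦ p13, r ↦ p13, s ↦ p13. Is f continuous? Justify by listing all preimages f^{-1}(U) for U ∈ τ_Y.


f IS continuous.

Compute f^{-1}(U) for each U ∈ τ_Y:
  U = ∅: f^{-1}(U) = ∅ ∈ τ_X ✓.
  U = {p12}: f^{-1}(U) = ∅ ∈ τ_X ✓.
  U = {p13}: f^{-1}(U) = {p, q, r, s} ∈ τ_X ✓.
  U = {p12, p13}: f^{-1}(U) = {p, q, r, s} ∈ τ_X ✓.
Every preimage lies in τ_X, so f IS continuous.


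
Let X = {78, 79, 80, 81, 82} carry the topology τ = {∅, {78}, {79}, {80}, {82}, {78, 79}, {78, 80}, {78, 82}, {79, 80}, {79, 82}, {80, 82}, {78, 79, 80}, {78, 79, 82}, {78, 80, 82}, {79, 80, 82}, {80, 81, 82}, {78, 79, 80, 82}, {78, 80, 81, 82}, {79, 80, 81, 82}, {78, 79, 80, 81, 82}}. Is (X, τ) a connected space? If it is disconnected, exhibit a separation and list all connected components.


(X, τ) is disconnected; components = [{78}, {79}, {80, 81, 82}].

Find clopen sets (U ∈ τ with X ∖ U ∈ τ):
  U = ∅, X ∖ U = {78, 79, 80, 81, 82} — both open, so U is clopen.
  U = {78}, X ∖ U = {79, 80, 81, 82} — both open, so U is clopen.
  U = {79}, X ∖ U = {78, 80, 81, 82} — both open, so U is clopen.
  U = {78, 79}, X ∖ U = {80, 81, 82} — both open, so U is clopen.
  U = {80, 81, 82}, X ∖ U = {78, 79} — both open, so U is clopen.
  U = {78, 80, 81, 82}, X ∖ U = {79} — both open, so U is clopen.
  U = {79, 80, 81, 82}, X ∖ U = {78} — both open, so U is clopen.
  U = {78, 79, 80, 81, 82}, X ∖ U = ∅ — both open, so U is clopen.
Nontrivial clopen(s) exist: e.g. {78}. So (X, τ) is disconnected.
Compute connected components by grouping points that agree on all clopens:
  component: {78}
  component: {79}
  component: {80, 81, 82}


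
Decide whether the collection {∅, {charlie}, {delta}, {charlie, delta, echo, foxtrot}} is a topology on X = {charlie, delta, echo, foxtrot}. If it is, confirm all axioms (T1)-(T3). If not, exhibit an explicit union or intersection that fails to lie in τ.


τ is NOT a topology on X.

Axiom (T1): ∅ ∈ τ? Yes; X ∈ τ? Yes.
Axiom (T2/T3): check pairwise unions and intersections of members of τ.
Counterexample for (T2): {charlie} ∪ {delta} = {charlie, delta} ∉ τ. Therefore τ is NOT a topology.


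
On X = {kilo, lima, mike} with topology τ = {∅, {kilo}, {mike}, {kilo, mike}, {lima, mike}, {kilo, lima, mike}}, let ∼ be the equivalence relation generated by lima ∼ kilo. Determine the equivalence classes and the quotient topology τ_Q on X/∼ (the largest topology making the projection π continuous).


X/∼ = {[kilo=lima], [mike]}; |τ_Q| = 3.

Equivalence classes: [kilo=lima], [mike].
Quotient map π: X → X/∼ sends kilo ↦ [kilo=lima], lima ↦ [kilo=lima], mike ↦ [mike].
For each subset V ⊆ X/∼, compute π^{-1}(V) ⊆ X and check whether π^{-1}(V) ∈ τ. V is open in τ_Q iff π^{-1}(V) ∈ τ.
  V = {}: π^{-1}(V) = ∅ ∈ τ ✓.
  V = {[kilo=lima]}: π^{-1}(V) = {kilo, lima} ∉ τ ✗.
  V = {[mike]}: π^{-1}(V) = {mike} ∈ τ ✓.
  V = {[kilo=lima], [mike]}: π^{-1}(V) = {kilo, lima, mike} ∈ τ ✓.
Open sets in the quotient: τ_Q = {{}, {[mike]}, {[kilo=lima], [mike]}} (3 elements).


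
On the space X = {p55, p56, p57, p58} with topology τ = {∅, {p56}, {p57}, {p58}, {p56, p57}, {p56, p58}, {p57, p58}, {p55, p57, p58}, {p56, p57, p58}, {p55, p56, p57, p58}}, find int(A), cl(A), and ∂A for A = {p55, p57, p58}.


int(A) = {p55, p57, p58}, cl(A) = {p55, p57, p58}, ∂A = ∅.

Closed sets in (X, τ) are complements of opens:
  closed(X, τ) = {∅, {p55}, {p56}, {p55, p56}, {p55, p57}, {p55, p58}, {p55, p56, p57}, {p55, p56, p58}, {p55, p57, p58}, {p55, p56, p57, p58}}.
int(A) = ⋃ {U ∈ τ : U ⊆ A}. Opens contained in A: ∅, {p57}, {p58}, {p57, p58}, {p55, p57, p58}.
Taking the union of these: int(A) = {p55, p57, p58}.
cl(A) = ⋂ {C closed : A ⊆ C}. Closed sets containing A: {p55, p57, p58}, {p55, p56, p57, p58}.
Intersecting these: cl(A) = {p55, p57, p58}.
∂A = cl(A) ∖ int(A) = {p55, p57, p58} ∖ {p55, p57, p58} = ∅.


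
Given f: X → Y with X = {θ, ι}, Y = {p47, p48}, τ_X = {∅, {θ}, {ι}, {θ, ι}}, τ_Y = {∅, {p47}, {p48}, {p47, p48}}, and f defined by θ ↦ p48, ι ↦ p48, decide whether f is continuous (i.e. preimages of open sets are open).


f IS continuous.

Compute f^{-1}(U) for each U ∈ τ_Y:
  U = ∅: f^{-1}(U) = ∅ ∈ τ_X ✓.
  U = {p47}: f^{-1}(U) = ∅ ∈ τ_X ✓.
  U = {p48}: f^{-1}(U) = {θ, ι} ∈ τ_X ✓.
  U = {p47, p48}: f^{-1}(U) = {θ, ι} ∈ τ_X ✓.
Every preimage lies in τ_X, so f IS continuous.


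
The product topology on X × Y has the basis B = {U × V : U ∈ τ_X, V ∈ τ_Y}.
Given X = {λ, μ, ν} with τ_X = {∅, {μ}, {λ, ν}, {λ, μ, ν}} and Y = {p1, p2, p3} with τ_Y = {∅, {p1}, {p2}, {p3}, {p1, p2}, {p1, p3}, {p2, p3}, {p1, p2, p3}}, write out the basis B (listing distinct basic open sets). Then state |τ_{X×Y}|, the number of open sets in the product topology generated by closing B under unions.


Basis B = {∅ × ∅, {μ} × {p1}, {μ} × {p2}, {μ} × {p3}, {λ, ν} × {p1}, {λ, ν} × {p2}, {λ, ν} × {p3}, {μ} × {p1, p2}, {μ} × {p1, p3}, {μ} × {p2, p3}, {λ, μ, ν} × {p1}, {λ, μ, ν} × {p2}, {λ, μ, ν} × {p3}, {μ} × {p1, p2, p3}, {λ, ν} × {p1, p2}, {λ, ν} × {p1, p3}, {λ, ν} × {p2, p3}, {λ, ν} × {p1, p2, p3}, {λ, μ, ν} × {p1, p2}, {λ, μ, ν} × {p1, p3}, {λ, μ, ν} × {p2, p3}, {λ, μ, ν} × {p1, p2, p3}}; |τ_{X×Y}| = 64.

Enumerate products U × V with U ∈ τ_X, V ∈ τ_Y (deduplicated):
  ∅ × ∅ = {} (∅)
  {μ} × {p1} = {(μ,p1)}
  {μ} × {p2} = {(μ,p2)}
  {μ} × {p3} = {(μ,p3)}
  {λ, ν} × {p1} = {(λ,p1), (ν,p1)}
  {λ, ν} × {p2} = {(λ,p2), (ν,p2)}
  {λ, ν} × {p3} = {(λ,p3), (ν,p3)}
  {μ} × {p1, p2} = {(μ,p1), (μ,p2)}
  {μ} × {p1, p3} = {(μ,p1), (μ,p3)}
  {μ} × {p2, p3} = {(μ,p2), (μ,p3)}
  {λ, μ, ν} × {p1} = {(λ,p1), (μ,p1), (ν,p1)}
  {λ, μ, ν} × {p2} = {(λ,p2), (μ,p2), (ν,p2)}
  {λ, μ, ν} × {p3} = {(λ,p3), (μ,p3), (ν,p3)}
  {μ} × {p1, p2, p3} = {(μ,p1), (μ,p2), (μ,p3)}
  {λ, ν} × {p1, p2} = {(λ,p1), (λ,p2), (ν,p1), (ν,p2)}
  {λ, ν} × {p1, p3} = {(λ,p1), (λ,p3), (ν,p1), (ν,p3)}
  {λ, ν} × {p2, p3} = {(λ,p2), (λ,p3), (ν,p2), (ν,p3)}
  {λ, ν} × {p1, p2, p3} = {(λ,p1), (λ,p2), (λ,p3), (ν,p1), (ν,p2), (ν,p3)}
  {λ, μ, ν} × {p1, p2} = {(λ,p1), (λ,p2), (μ,p1), (μ,p2), (ν,p1), (ν,p2)}
  {λ, μ, ν} × {p1, p3} = {(λ,p1), (λ,p3), (μ,p1), (μ,p3), (ν,p1), (ν,p3)}
  {λ, μ, ν} × {p2, p3} = {(λ,p2), (λ,p3), (μ,p2), (μ,p3), (ν,p2), (ν,p3)}
  {λ, μ, ν} × {p1, p2, p3} = {(λ,p1), (λ,p2), (λ,p3), (μ,p1), (μ,p2), (μ,p3), (ν,p1), (ν,p2), (ν,p3)}
These 22 distinct sets form the basis B.
Close under arbitrary unions to get τ_{X×Y}; counting gives |τ_{X×Y}| = 64.


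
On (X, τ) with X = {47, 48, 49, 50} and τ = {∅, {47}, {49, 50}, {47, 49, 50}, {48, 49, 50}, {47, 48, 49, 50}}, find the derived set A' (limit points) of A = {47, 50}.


A' = {48, 49}

For each x ∈ X, list the open sets U ∈ τ with x ∈ U, then check whether U ∩ (A ∖ {x}) ≠ ∅ for every such U.
  x = 47: open {47} ∋ x has {47} ∩ (A ∖ {47}) = ∅, so x is NOT a limit point.
  x = 48: opens ∋ x are {48, 49, 50}, {47, 48, 49, 50}; each meets A ∖ {48}, so x IS a limit point.
  x = 49: opens ∋ x are {49, 50}, {47, 49, 50}, {48, 49, 50}, {47, 48, 49, 50}; each meets A ∖ {49}, so x IS a limit point.
  x = 50: open {49, 50} ∋ x has {49, 50} ∩ (A ∖ {50}) = ∅, so x is NOT a limit point.
Collecting: A' = {48, 49}.


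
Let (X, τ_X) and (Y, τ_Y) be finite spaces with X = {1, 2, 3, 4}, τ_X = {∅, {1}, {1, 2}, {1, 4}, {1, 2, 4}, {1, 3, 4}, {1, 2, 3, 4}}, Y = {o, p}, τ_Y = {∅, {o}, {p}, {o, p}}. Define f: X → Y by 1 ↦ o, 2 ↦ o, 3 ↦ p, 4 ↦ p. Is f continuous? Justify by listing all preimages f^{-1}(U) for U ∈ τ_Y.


f is NOT continuous.

Compute f^{-1}(U) for each U ∈ τ_Y:
  U = ∅: f^{-1}(U) = ∅ ∈ τ_X ✓.
  U = {o}: f^{-1}(U) = {1, 2} ∈ τ_X ✓.
  U = {p}: f^{-1}(U) = {3, 4} ∉ τ_X ✗.
  U = {o, p}: f^{-1}(U) = {1, 2, 3, 4} ∈ τ_X ✓.
Found U = {p} with f^{-1}(U) = {3, 4} not in τ_X. Therefore f is NOT continuous.


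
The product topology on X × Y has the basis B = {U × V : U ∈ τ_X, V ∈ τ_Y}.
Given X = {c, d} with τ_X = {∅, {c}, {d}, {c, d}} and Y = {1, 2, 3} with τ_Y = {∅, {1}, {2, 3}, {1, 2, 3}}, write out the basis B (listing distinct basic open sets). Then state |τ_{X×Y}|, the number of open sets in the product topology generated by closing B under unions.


Basis B = {∅ × ∅, {c} × {1}, {d} × {1}, {c, d} × {1}, {c} × {2, 3}, {d} × {2, 3}, {c} × {1, 2, 3}, {d} × {1, 2, 3}, {c, d} × {2, 3}, {c, d} × {1, 2, 3}}; |τ_{X×Y}| = 16.

Enumerate products U × V with U ∈ τ_X, V ∈ τ_Y (deduplicated):
  ∅ × ∅ = {} (∅)
  {c} × {1} = {(c,1)}
  {d} × {1} = {(d,1)}
  {c, d} × {1} = {(c,1), (d,1)}
  {c} × {2, 3} = {(c,2), (c,3)}
  {d} × {2, 3} = {(d,2), (d,3)}
  {c} × {1, 2, 3} = {(c,1), (c,2), (c,3)}
  {d} × {1, 2, 3} = {(d,1), (d,2), (d,3)}
  {c, d} × {2, 3} = {(c,2), (c,3), (d,2), (d,3)}
  {c, d} × {1, 2, 3} = {(c,1), (c,2), (c,3), (d,1), (d,2), (d,3)}
These 10 distinct sets form the basis B.
Close under arbitrary unions to get τ_{X×Y}; counting gives |τ_{X×Y}| = 16.


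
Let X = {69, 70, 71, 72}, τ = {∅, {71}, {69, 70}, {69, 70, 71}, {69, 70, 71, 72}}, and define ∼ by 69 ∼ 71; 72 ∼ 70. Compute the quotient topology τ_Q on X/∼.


X/∼ = {[69=71], [70=72]}; |τ_Q| = 2.

Equivalence classes: [69=71], [70=72].
Quotient map π: X → X/∼ sends 69 ↦ [69=71], 70 ↦ [70=72], 71 ↦ [69=71], 72 ↦ [70=72].
For each subset V ⊆ X/∼, compute π^{-1}(V) ⊆ X and check whether π^{-1}(V) ∈ τ. V is open in τ_Q iff π^{-1}(V) ∈ τ.
  V = {}: π^{-1}(V) = ∅ ∈ τ ✓.
  V = {[69=71]}: π^{-1}(V) = {69, 71} ∉ τ ✗.
  V = {[70=72]}: π^{-1}(V) = {70, 72} ∉ τ ✗.
  V = {[69=71], [70=72]}: π^{-1}(V) = {69, 70, 71, 72} ∈ τ ✓.
Open sets in the quotient: τ_Q = {{}, {[69=71], [70=72]}} (2 elements).


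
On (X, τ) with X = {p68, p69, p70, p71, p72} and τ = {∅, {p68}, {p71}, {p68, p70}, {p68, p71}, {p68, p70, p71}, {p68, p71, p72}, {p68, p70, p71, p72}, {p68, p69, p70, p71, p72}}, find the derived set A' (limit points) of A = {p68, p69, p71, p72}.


A' = {p69, p70, p72}

For each x ∈ X, list the open sets U ∈ τ with x ∈ U, then check whether U ∩ (A ∖ {x}) ≠ ∅ for every such U.
  x = p68: open {p68} ∋ x has {p68} ∩ (A ∖ {p68}) = ∅, so x is NOT a limit point.
  x = p69: opens ∋ x are {p68, p69, p70, p71, p72}; each meets A ∖ {p69}, so x IS a limit point.
  x = p70: opens ∋ x are {p68, p70}, {p68, p70, p71}, {p68, p70, p71, p72}, {p68, p69, p70, p71, p72}; each meets A ∖ {p70}, so x IS a limit point.
  x = p71: open {p71} ∋ x has {p71} ∩ (A ∖ {p71}) = ∅, so x is NOT a limit point.
  x = p72: opens ∋ x are {p68, p71, p72}, {p68, p70, p71, p72}, {p68, p69, p70, p71, p72}; each meets A ∖ {p72}, so x IS a limit point.
Collecting: A' = {p69, p70, p72}.


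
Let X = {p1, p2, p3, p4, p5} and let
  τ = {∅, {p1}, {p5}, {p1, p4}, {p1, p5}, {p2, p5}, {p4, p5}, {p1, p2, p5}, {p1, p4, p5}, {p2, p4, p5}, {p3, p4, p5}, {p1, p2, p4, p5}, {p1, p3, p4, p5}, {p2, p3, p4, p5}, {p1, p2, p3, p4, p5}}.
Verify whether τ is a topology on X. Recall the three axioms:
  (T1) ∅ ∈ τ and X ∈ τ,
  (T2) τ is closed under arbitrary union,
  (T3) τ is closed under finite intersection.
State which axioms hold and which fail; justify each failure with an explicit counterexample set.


τ is NOT a topology on X.

Axiom (T1): ∅ ∈ τ? Yes; X ∈ τ? Yes.
Axiom (T2/T3): check pairwise unions and intersections of members of τ.
Counterexample for (T3): {p1, p4} ∩ {p4, p5} = {p4} ∉ τ. Therefore τ is NOT a topology.


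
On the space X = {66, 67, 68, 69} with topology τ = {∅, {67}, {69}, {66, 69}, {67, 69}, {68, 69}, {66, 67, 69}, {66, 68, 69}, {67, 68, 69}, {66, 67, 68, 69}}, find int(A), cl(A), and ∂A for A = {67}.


int(A) = {67}, cl(A) = {67}, ∂A = ∅.

Closed sets in (X, τ) are complements of opens:
  closed(X, τ) = {∅, {66}, {67}, {68}, {66, 67}, {66, 68}, {67, 68}, {66, 67, 68}, {66, 68, 69}, {66, 67, 68, 69}}.
int(A) = ⋃ {U ∈ τ : U ⊆ A}. Opens contained in A: ∅, {67}.
Taking the union of these: int(A) = {67}.
cl(A) = ⋂ {C closed : A ⊆ C}. Closed sets containing A: {67}, {66, 67}, {67, 68}, {66, 67, 68}, {66, 67, 68, 69}.
Intersecting these: cl(A) = {67}.
∂A = cl(A) ∖ int(A) = {67} ∖ {67} = ∅.


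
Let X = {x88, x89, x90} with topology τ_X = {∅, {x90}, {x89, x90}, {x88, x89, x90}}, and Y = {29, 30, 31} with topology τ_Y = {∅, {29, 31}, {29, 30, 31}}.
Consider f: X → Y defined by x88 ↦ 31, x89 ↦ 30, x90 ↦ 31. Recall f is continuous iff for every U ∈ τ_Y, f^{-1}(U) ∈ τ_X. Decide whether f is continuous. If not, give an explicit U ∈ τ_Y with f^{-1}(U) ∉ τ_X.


f is NOT continuous.

Compute f^{-1}(U) for each U ∈ τ_Y:
  U = ∅: f^{-1}(U) = ∅ ∈ τ_X ✓.
  U = {29, 31}: f^{-1}(U) = {x88, x90} ∉ τ_X ✗.
  U = {29, 30, 31}: f^{-1}(U) = {x88, x89, x90} ∈ τ_X ✓.
Found U = {29, 31} with f^{-1}(U) = {x88, x90} not in τ_X. Therefore f is NOT continuous.


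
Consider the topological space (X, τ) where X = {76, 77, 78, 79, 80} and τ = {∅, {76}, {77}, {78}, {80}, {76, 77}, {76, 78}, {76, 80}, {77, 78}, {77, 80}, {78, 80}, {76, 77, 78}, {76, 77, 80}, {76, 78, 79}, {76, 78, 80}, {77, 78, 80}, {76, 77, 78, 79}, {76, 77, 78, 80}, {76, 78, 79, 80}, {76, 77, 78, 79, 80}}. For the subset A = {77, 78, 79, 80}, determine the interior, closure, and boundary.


int(A) = {77, 78, 80}, cl(A) = {77, 78, 79, 80}, ∂A = {79}.

Closed sets in (X, τ) are complements of opens:
  closed(X, τ) = {∅, {77}, {79}, {80}, {76, 79}, {77, 79}, {77, 80}, {78, 79}, {79, 80}, {76, 77, 79}, {76, 78, 79}, {76, 79, 80}, {77, 78, 79}, {77, 79, 80}, {78, 79, 80}, {76, 77, 78, 79}, {76, 77, 79, 80}, {76, 78, 79, 80}, {77, 78, 79, 80}, {76, 77, 78, 79, 80}}.
int(A) = ⋃ {U ∈ τ : U ⊆ A}. Opens contained in A: ∅, {77}, {78}, {80}, {77, 78}, {77, 80}, {78, 80}, {77, 78, 80}.
Taking the union of these: int(A) = {77, 78, 80}.
cl(A) = ⋂ {C closed : A ⊆ C}. Closed sets containing A: {77, 78, 79, 80}, {76, 77, 78, 79, 80}.
Intersecting these: cl(A) = {77, 78, 79, 80}.
∂A = cl(A) ∖ int(A) = {77, 78, 79, 80} ∖ {77, 78, 80} = {79}.


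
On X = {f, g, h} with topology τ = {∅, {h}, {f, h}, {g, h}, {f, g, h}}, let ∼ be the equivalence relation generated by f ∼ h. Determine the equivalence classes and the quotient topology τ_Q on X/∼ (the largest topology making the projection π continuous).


X/∼ = {[f=h], [g]}; |τ_Q| = 3.

Equivalence classes: [f=h], [g].
Quotient map π: X → X/∼ sends f ↦ [f=h], g ↦ [g], h ↦ [f=h].
For each subset V ⊆ X/∼, compute π^{-1}(V) ⊆ X and check whether π^{-1}(V) ∈ τ. V is open in τ_Q iff π^{-1}(V) ∈ τ.
  V = {}: π^{-1}(V) = ∅ ∈ τ ✓.
  V = {[f=h]}: π^{-1}(V) = {f, h} ∈ τ ✓.
  V = {[g]}: π^{-1}(V) = {g} ∉ τ ✗.
  V = {[f=h], [g]}: π^{-1}(V) = {f, g, h} ∈ τ ✓.
Open sets in the quotient: τ_Q = {{}, {[f=h]}, {[f=h], [g]}} (3 elements).


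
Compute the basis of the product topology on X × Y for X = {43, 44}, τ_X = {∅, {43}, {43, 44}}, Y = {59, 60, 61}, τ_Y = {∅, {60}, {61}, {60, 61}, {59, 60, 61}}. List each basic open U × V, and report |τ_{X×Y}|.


Basis B = {∅ × ∅, {43} × {60}, {43} × {61}, {43} × {60, 61}, {43, 44} × {60}, {43, 44} × {61}, {43} × {59, 60, 61}, {43, 44} × {60, 61}, {43, 44} × {59, 60, 61}}; |τ_{X×Y}| = 14.

Enumerate products U × V with U ∈ τ_X, V ∈ τ_Y (deduplicated):
  ∅ × ∅ = {} (∅)
  {43} × {60} = {(43,60)}
  {43} × {61} = {(43,61)}
  {43} × {60, 61} = {(43,60), (43,61)}
  {43, 44} × {60} = {(43,60), (44,60)}
  {43, 44} × {61} = {(43,61), (44,61)}
  {43} × {59, 60, 61} = {(43,59), (43,60), (43,61)}
  {43, 44} × {60, 61} = {(43,60), (43,61), (44,60), (44,61)}
  {43, 44} × {59, 60, 61} = {(43,59), (43,60), (43,61), (44,59), (44,60), (44,61)}
These 9 distinct sets form the basis B.
Close under arbitrary unions to get τ_{X×Y}; counting gives |τ_{X×Y}| = 14.


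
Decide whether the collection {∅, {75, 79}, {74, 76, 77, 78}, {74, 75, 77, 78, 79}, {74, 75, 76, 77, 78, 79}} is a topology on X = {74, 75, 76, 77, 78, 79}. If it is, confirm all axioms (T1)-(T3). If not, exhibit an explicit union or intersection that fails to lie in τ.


τ is NOT a topology on X.

Axiom (T1): ∅ ∈ τ? Yes; X ∈ τ? Yes.
Axiom (T2/T3): check pairwise unions and intersections of members of τ.
Counterexample for (T3): {74, 76, 77, 78} ∩ {74, 75, 77, 78, 79} = {74, 77, 78} ∉ τ. Therefore τ is NOT a topology.


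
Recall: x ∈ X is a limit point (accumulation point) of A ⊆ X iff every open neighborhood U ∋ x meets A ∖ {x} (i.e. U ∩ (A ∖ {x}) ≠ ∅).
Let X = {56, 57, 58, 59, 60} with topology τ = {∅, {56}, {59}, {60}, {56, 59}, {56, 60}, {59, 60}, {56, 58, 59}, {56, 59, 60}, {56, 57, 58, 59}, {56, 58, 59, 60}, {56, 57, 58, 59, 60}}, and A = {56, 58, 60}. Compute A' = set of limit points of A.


A' = {57, 58}

For each x ∈ X, list the open sets U ∈ τ with x ∈ U, then check whether U ∩ (A ∖ {x}) ≠ ∅ for every such U.
  x = 56: open {56} ∋ x has {56} ∩ (A ∖ {56}) = ∅, so x is NOT a limit point.
  x = 57: opens ∋ x are {56, 57, 58, 59}, {56, 57, 58, 59, 60}; each meets A ∖ {57}, so x IS a limit point.
  x = 58: opens ∋ x are {56, 58, 59}, {56, 57, 58, 59}, {56, 58, 59, 60}, {56, 57, 58, 59, 60}; each meets A ∖ {58}, so x IS a limit point.
  x = 59: open {59} ∋ x has {59} ∩ (A ∖ {59}) = ∅, so x is NOT a limit point.
  x = 60: open {60} ∋ x has {60} ∩ (A ∖ {60}) = ∅, so x is NOT a limit point.
Collecting: A' = {57, 58}.


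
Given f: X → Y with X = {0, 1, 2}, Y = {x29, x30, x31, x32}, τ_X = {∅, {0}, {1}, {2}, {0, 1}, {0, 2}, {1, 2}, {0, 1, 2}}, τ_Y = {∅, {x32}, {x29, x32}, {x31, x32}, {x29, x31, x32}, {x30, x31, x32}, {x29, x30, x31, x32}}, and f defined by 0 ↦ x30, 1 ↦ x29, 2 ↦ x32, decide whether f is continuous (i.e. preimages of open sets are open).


f IS continuous.

Compute f^{-1}(U) for each U ∈ τ_Y:
  U = ∅: f^{-1}(U) = ∅ ∈ τ_X ✓.
  U = {x32}: f^{-1}(U) = {2} ∈ τ_X ✓.
  U = {x29, x32}: f^{-1}(U) = {1, 2} ∈ τ_X ✓.
  U = {x31, x32}: f^{-1}(U) = {2} ∈ τ_X ✓.
  U = {x29, x31, x32}: f^{-1}(U) = {1, 2} ∈ τ_X ✓.
  U = {x30, x31, x32}: f^{-1}(U) = {0, 2} ∈ τ_X ✓.
  U = {x29, x30, x31, x32}: f^{-1}(U) = {0, 1, 2} ∈ τ_X ✓.
Every preimage lies in τ_X, so f IS continuous.


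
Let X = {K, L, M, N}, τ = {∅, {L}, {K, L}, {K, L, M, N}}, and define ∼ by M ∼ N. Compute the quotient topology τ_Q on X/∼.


X/∼ = {[K], [L], [M=N]}; |τ_Q| = 4.

Equivalence classes: [K], [L], [M=N].
Quotient map π: X → X/∼ sends K ↦ [K], L ↦ [L], M ↦ [M=N], N ↦ [M=N].
For each subset V ⊆ X/∼, compute π^{-1}(V) ⊆ X and check whether π^{-1}(V) ∈ τ. V is open in τ_Q iff π^{-1}(V) ∈ τ.
  V = {}: π^{-1}(V) = ∅ ∈ τ ✓.
  V = {[K]}: π^{-1}(V) = {K} ∉ τ ✗.
  V = {[L]}: π^{-1}(V) = {L} ∈ τ ✓.
  V = {[K], [L]}: π^{-1}(V) = {K, L} ∈ τ ✓.
  V = {[M=N]}: π^{-1}(V) = {M, N} ∉ τ ✗.
  V = {[K], [M=N]}: π^{-1}(V) = {K, M, N} ∉ τ ✗.
  V = {[L], [M=N]}: π^{-1}(V) = {L, M, N} ∉ τ ✗.
  V = {[K], [L], [M=N]}: π^{-1}(V) = {K, L, M, N} ∈ τ ✓.
Open sets in the quotient: τ_Q = {{}, {[L]}, {[K], [L]}, {[K], [L], [M=N]}} (4 elements).


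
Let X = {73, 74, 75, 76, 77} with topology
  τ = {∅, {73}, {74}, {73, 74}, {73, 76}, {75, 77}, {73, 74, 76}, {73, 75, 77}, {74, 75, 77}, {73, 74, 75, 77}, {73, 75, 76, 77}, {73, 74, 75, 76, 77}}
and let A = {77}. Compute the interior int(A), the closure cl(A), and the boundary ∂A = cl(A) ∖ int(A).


int(A) = ∅, cl(A) = {75, 77}, ∂A = {75, 77}.

Closed sets in (X, τ) are complements of opens:
  closed(X, τ) = {∅, {74}, {76}, {73, 76}, {74, 76}, {75, 77}, {73, 74, 76}, {74, 75, 77}, {75, 76, 77}, {73, 75, 76, 77}, {74, 75, 76, 77}, {73, 74, 75, 76, 77}}.
int(A) = ⋃ {U ∈ τ : U ⊆ A}. Opens contained in A: ∅.
Taking the union of these: int(A) = ∅.
cl(A) = ⋂ {C closed : A ⊆ C}. Closed sets containing A: {75, 77}, {74, 75, 77}, {75, 76, 77}, {73, 75, 76, 77}, {74, 75, 76, 77}, {73, 74, 75, 76, 77}.
Intersecting these: cl(A) = {75, 77}.
∂A = cl(A) ∖ int(A) = {75, 77} ∖ ∅ = {75, 77}.


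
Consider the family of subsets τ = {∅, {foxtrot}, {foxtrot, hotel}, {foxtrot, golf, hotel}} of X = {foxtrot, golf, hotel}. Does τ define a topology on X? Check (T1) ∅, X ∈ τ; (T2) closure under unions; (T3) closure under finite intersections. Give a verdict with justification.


τ IS a topology on X.

Axiom (T1): ∅ ∈ τ? Yes; X ∈ τ? Yes.
Axiom (T2/T3): check pairwise unions and intersections of members of τ.
All pairwise intersections and unions checked — each lies in τ. Therefore τ satisfies (T1), (T2), (T3): it IS a topology on X.


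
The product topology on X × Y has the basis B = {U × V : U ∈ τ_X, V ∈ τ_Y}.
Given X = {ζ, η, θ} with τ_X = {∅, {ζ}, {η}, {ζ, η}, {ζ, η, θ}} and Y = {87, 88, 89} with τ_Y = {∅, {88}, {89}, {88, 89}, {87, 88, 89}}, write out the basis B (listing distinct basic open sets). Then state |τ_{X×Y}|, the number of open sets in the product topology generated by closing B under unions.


Basis B = {∅ × ∅, {ζ} × {88}, {ζ} × {89}, {η} × {88}, {η} × {89}, {ζ} × {88, 89}, {ζ, η} × {88}, {ζ, η} × {89}, {η} × {88, 89}, {ζ} × {87, 88, 89}, {ζ, η, θ} × {88}, {ζ, η, θ} × {89}, {η} × {87, 88, 89}, {ζ, η} × {88, 89}, {ζ, η} × {87, 88, 89}, {ζ, η, θ} × {88, 89}, {ζ, η, θ} × {87, 88, 89}}; |τ_{X×Y}| = 48.

Enumerate products U × V with U ∈ τ_X, V ∈ τ_Y (deduplicated):
  ∅ × ∅ = {} (∅)
  {ζ} × {88} = {(ζ,88)}
  {ζ} × {89} = {(ζ,89)}
  {η} × {88} = {(η,88)}
  {η} × {89} = {(η,89)}
  {ζ} × {88, 89} = {(ζ,88), (ζ,89)}
  {ζ, η} × {88} = {(ζ,88), (η,88)}
  {ζ, η} × {89} = {(ζ,89), (η,89)}
  {η} × {88, 89} = {(η,88), (η,89)}
  {ζ} × {87, 88, 89} = {(ζ,87), (ζ,88), (ζ,89)}
  {ζ, η, θ} × {88} = {(ζ,88), (η,88), (θ,88)}
  {ζ, η, θ} × {89} = {(ζ,89), (η,89), (θ,89)}
  {η} × {87, 88, 89} = {(η,87), (η,88), (η,89)}
  {ζ, η} × {88, 89} = {(ζ,88), (ζ,89), (η,88), (η,89)}
  {ζ, η} × {87, 88, 89} = {(ζ,87), (ζ,88), (ζ,89), (η,87), (η,88), (η,89)}
  {ζ, η, θ} × {88, 89} = {(ζ,88), (ζ,89), (η,88), (η,89), (θ,88), (θ,89)}
  {ζ, η, θ} × {87, 88, 89} = {(ζ,87), (ζ,88), (ζ,89), (η,87), (η,88), (η,89), (θ,87), (θ,88), (θ,89)}
These 17 distinct sets form the basis B.
Close under arbitrary unions to get τ_{X×Y}; counting gives |τ_{X×Y}| = 48.


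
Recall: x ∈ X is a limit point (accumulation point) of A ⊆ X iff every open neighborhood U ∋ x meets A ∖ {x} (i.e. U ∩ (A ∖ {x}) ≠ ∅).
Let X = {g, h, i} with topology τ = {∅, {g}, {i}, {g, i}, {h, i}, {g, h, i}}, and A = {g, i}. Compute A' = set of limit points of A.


A' = {h}

For each x ∈ X, list the open sets U ∈ τ with x ∈ U, then check whether U ∩ (A ∖ {x}) ≠ ∅ for every such U.
  x = g: open {g} ∋ x has {g} ∩ (A ∖ {g}) = ∅, so x is NOT a limit point.
  x = h: opens ∋ x are {h, i}, {g, h, i}; each meets A ∖ {h}, so x IS a limit point.
  x = i: open {i} ∋ x has {i} ∩ (A ∖ {i}) = ∅, so x is NOT a limit point.
Collecting: A' = {h}.


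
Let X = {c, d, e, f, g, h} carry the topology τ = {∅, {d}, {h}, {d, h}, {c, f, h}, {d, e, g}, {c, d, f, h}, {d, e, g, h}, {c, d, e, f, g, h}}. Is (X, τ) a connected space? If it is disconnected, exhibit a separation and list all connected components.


(X, τ) is disconnected; components = [{c, f, h}, {d, e, g}].

Find clopen sets (U ∈ τ with X ∖ U ∈ τ):
  U = ∅, X ∖ U = {c, d, e, f, g, h} — both open, so U is clopen.
  U = {c, f, h}, X ∖ U = {d, e, g} — both open, so U is clopen.
  U = {d, e, g}, X ∖ U = {c, f, h} — both open, so U is clopen.
  U = {c, d, e, f, g, h}, X ∖ U = ∅ — both open, so U is clopen.
Nontrivial clopen(s) exist: e.g. {c, f, h}. So (X, τ) is disconnected.
Compute connected components by grouping points that agree on all clopens:
  component: {c, f, h}
  component: {d, e, g}


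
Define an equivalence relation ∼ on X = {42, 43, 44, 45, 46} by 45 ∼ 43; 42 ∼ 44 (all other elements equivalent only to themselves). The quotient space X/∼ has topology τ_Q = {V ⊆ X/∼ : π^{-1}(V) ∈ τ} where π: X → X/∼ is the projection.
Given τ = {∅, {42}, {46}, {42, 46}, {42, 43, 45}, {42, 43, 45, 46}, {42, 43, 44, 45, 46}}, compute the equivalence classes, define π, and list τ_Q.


X/∼ = {[42=44], [43=45], [46]}; |τ_Q| = 3.

Equivalence classes: [42=44], [43=45], [46].
Quotient map π: X → X/∼ sends 42 ↦ [42=44], 43 ↦ [43=45], 44 ↦ [42=44], 45 ↦ [43=45], 46 ↦ [46].
For each subset V ⊆ X/∼, compute π^{-1}(V) ⊆ X and check whether π^{-1}(V) ∈ τ. V is open in τ_Q iff π^{-1}(V) ∈ τ.
  V = {}: π^{-1}(V) = ∅ ∈ τ ✓.
  V = {[42=44]}: π^{-1}(V) = {42, 44} ∉ τ ✗.
  V = {[43=45]}: π^{-1}(V) = {43, 45} ∉ τ ✗.
  V = {[42=44], [43=45]}: π^{-1}(V) = {42, 43, 44, 45} ∉ τ ✗.
  V = {[46]}: π^{-1}(V) = {46} ∈ τ ✓.
  V = {[42=44], [46]}: π^{-1}(V) = {42, 44, 46} ∉ τ ✗.
  V = {[43=45], [46]}: π^{-1}(V) = {43, 45, 46} ∉ τ ✗.
  V = {[42=44], [43=45], [46]}: π^{-1}(V) = {42, 43, 44, 45, 46} ∈ τ ✓.
Open sets in the quotient: τ_Q = {{}, {[46]}, {[42=44], [43=45], [46]}} (3 elements).


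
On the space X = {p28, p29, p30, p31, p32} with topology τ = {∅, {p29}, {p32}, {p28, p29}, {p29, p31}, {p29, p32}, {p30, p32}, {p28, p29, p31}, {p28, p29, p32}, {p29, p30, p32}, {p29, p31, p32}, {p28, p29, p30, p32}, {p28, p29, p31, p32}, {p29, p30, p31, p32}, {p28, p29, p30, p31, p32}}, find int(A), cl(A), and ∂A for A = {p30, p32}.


int(A) = {p30, p32}, cl(A) = {p30, p32}, ∂A = ∅.

Closed sets in (X, τ) are complements of opens:
  closed(X, τ) = {∅, {p28}, {p30}, {p31}, {p28, p30}, {p28, p31}, {p30, p31}, {p30, p32}, {p28, p29, p31}, {p28, p30, p31}, {p28, p30, p32}, {p30, p31, p32}, {p28, p29, p30, p31}, {p28, p30, p31, p32}, {p28, p29, p30, p31, p32}}.
int(A) = ⋃ {U ∈ τ : U ⊆ A}. Opens contained in A: ∅, {p32}, {p30, p32}.
Taking the union of these: int(A) = {p30, p32}.
cl(A) = ⋂ {C closed : A ⊆ C}. Closed sets containing A: {p30, p32}, {p28, p30, p32}, {p30, p31, p32}, {p28, p30, p31, p32}, {p28, p29, p30, p31, p32}.
Intersecting these: cl(A) = {p30, p32}.
∂A = cl(A) ∖ int(A) = {p30, p32} ∖ {p30, p32} = ∅.


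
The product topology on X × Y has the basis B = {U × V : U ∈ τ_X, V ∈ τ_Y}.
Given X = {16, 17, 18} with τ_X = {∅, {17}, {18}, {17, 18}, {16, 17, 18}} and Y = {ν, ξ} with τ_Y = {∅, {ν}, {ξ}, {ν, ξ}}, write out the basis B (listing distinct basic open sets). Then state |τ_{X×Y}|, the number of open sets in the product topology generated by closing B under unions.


Basis B = {∅ × ∅, {17} × {ν}, {17} × {ξ}, {18} × {ν}, {18} × {ξ}, {17} × {ν, ξ}, {17, 18} × {ν}, {17, 18} × {ξ}, {18} × {ν, ξ}, {16, 17, 18} × {ν}, {16, 17, 18} × {ξ}, {17, 18} × {ν, ξ}, {16, 17, 18} × {ν, ξ}}; |τ_{X×Y}| = 25.

Enumerate products U × V with U ∈ τ_X, V ∈ τ_Y (deduplicated):
  ∅ × ∅ = {} (∅)
  {17} × {ν} = {(17,ν)}
  {17} × {ξ} = {(17,ξ)}
  {18} × {ν} = {(18,ν)}
  {18} × {ξ} = {(18,ξ)}
  {17} × {ν, ξ} = {(17,ν), (17,ξ)}
  {17, 18} × {ν} = {(17,ν), (18,ν)}
  {17, 18} × {ξ} = {(17,ξ), (18,ξ)}
  {18} × {ν, ξ} = {(18,ν), (18,ξ)}
  {16, 17, 18} × {ν} = {(16,ν), (17,ν), (18,ν)}
  {16, 17, 18} × {ξ} = {(16,ξ), (17,ξ), (18,ξ)}
  {17, 18} × {ν, ξ} = {(17,ν), (17,ξ), (18,ν), (18,ξ)}
  {16, 17, 18} × {ν, ξ} = {(16,ν), (16,ξ), (17,ν), (17,ξ), (18,ν), (18,ξ)}
These 13 distinct sets form the basis B.
Close under arbitrary unions to get τ_{X×Y}; counting gives |τ_{X×Y}| = 25.


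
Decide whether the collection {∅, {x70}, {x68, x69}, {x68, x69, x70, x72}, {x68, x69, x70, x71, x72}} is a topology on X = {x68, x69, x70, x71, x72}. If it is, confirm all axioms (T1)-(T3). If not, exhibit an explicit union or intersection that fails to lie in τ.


τ is NOT a topology on X.

Axiom (T1): ∅ ∈ τ? Yes; X ∈ τ? Yes.
Axiom (T2/T3): check pairwise unions and intersections of members of τ.
Counterexample for (T2): {x70} ∪ {x68, x69} = {x68, x69, x70} ∉ τ. Therefore τ is NOT a topology.


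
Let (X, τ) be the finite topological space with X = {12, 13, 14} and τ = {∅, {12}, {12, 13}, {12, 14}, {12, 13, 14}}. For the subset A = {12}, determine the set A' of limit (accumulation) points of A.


A' = {13, 14}

For each x ∈ X, list the open sets U ∈ τ with x ∈ U, then check whether U ∩ (A ∖ {x}) ≠ ∅ for every such U.
  x = 12: open {12} ∋ x has {12} ∩ (A ∖ {12}) = ∅, so x is NOT a limit point.
  x = 13: opens ∋ x are {12, 13}, {12, 13, 14}; each meets A ∖ {13}, so x IS a limit point.
  x = 14: opens ∋ x are {12, 14}, {12, 13, 14}; each meets A ∖ {14}, so x IS a limit point.
Collecting: A' = {13, 14}.


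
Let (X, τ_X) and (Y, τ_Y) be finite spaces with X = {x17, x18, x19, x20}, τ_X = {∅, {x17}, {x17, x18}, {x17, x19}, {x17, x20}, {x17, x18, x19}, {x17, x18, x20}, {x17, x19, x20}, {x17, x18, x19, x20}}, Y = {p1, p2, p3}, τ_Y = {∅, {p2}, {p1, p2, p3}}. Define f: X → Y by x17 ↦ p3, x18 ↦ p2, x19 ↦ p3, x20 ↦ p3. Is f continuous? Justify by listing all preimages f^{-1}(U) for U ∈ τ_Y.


f is NOT continuous.

Compute f^{-1}(U) for each U ∈ τ_Y:
  U = ∅: f^{-1}(U) = ∅ ∈ τ_X ✓.
  U = {p2}: f^{-1}(U) = {x18} ∉ τ_X ✗.
  U = {p1, p2, p3}: f^{-1}(U) = {x17, x18, x19, x20} ∈ τ_X ✓.
Found U = {p2} with f^{-1}(U) = {x18} not in τ_X. Therefore f is NOT continuous.


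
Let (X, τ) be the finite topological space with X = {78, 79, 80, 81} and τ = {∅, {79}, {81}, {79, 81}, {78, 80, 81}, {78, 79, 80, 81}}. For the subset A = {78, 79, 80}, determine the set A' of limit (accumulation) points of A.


A' = {78, 80}

For each x ∈ X, list the open sets U ∈ τ with x ∈ U, then check whether U ∩ (A ∖ {x}) ≠ ∅ for every such U.
  x = 78: opens ∋ x are {78, 80, 81}, {78, 79, 80, 81}; each meets A ∖ {78}, so x IS a limit point.
  x = 79: open {79} ∋ x has {79} ∩ (A ∖ {79}) = ∅, so x is NOT a limit point.
  x = 80: opens ∋ x are {78, 80, 81}, {78, 79, 80, 81}; each meets A ∖ {80}, so x IS a limit point.
  x = 81: open {81} ∋ x has {81} ∩ (A ∖ {81}) = ∅, so x is NOT a limit point.
Collecting: A' = {78, 80}.


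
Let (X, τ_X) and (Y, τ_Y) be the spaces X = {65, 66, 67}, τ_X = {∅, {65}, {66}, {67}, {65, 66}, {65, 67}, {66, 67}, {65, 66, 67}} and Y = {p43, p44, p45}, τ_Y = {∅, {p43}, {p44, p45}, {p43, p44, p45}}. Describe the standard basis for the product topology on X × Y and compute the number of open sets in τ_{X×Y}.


Basis B = {∅ × ∅, {65} × {p43}, {66} × {p43}, {67} × {p43}, {65, 66} × {p43}, {65, 67} × {p43}, {65} × {p44, p45}, {66, 67} × {p43}, {66} × {p44, p45}, {67} × {p44, p45}, {65} × {p43, p44, p45}, {65, 66, 67} × {p43}, {66} × {p43, p44, p45}, {67} × {p43, p44, p45}, {65, 66} × {p44, p45}, {65, 67} × {p44, p45}, {66, 67} × {p44, p45}, {65, 66} × {p43, p44, p45}, {65, 67} × {p43, p44, p45}, {65, 66, 67} × {p44, p45}, {66, 67} × {p43, p44, p45}, {65, 66, 67} × {p43, p44, p45}}; |τ_{X×Y}| = 64.

Enumerate products U × V with U ∈ τ_X, V ∈ τ_Y (deduplicated):
  ∅ × ∅ = {} (∅)
  {65} × {p43} = {(65,p43)}
  {66} × {p43} = {(66,p43)}
  {67} × {p43} = {(67,p43)}
  {65, 66} × {p43} = {(65,p43), (66,p43)}
  {65, 67} × {p43} = {(65,p43), (67,p43)}
  {65} × {p44, p45} = {(65,p44), (65,p45)}
  {66, 67} × {p43} = {(66,p43), (67,p43)}
  {66} × {p44, p45} = {(66,p44), (66,p45)}
  {67} × {p44, p45} = {(67,p44), (67,p45)}
  {65} × {p43, p44, p45} = {(65,p43), (65,p44), (65,p45)}
  {65, 66, 67} × {p43} = {(65,p43), (66,p43), (67,p43)}
  {66} × {p43, p44, p45} = {(66,p43), (66,p44), (66,p45)}
  {67} × {p43, p44, p45} = {(67,p43), (67,p44), (67,p45)}
  {65, 66} × {p44, p45} = {(65,p44), (65,p45), (66,p44), (66,p45)}
  {65, 67} × {p44, p45} = {(65,p44), (65,p45), (67,p44), (67,p45)}
  {66, 67} × {p44, p45} = {(66,p44), (66,p45), (67,p44), (67,p45)}
  {65, 66} × {p43, p44, p45} = {(65,p43), (65,p44), (65,p45), (66,p43), (66,p44), (66,p45)}
  {65, 67} × {p43, p44, p45} = {(65,p43), (65,p44), (65,p45), (67,p43), (67,p44), (67,p45)}
  {65, 66, 67} × {p44, p45} = {(65,p44), (65,p45), (66,p44), (66,p45), (67,p44), (67,p45)}
  {66, 67} × {p43, p44, p45} = {(66,p43), (66,p44), (66,p45), (67,p43), (67,p44), (67,p45)}
  {65, 66, 67} × {p43, p44, p45} = {(65,p43), (65,p44), (65,p45), (66,p43), (66,p44), (66,p45), (67,p43), (67,p44), (67,p45)}
These 22 distinct sets form the basis B.
Close under arbitrary unions to get τ_{X×Y}; counting gives |τ_{X×Y}| = 64.


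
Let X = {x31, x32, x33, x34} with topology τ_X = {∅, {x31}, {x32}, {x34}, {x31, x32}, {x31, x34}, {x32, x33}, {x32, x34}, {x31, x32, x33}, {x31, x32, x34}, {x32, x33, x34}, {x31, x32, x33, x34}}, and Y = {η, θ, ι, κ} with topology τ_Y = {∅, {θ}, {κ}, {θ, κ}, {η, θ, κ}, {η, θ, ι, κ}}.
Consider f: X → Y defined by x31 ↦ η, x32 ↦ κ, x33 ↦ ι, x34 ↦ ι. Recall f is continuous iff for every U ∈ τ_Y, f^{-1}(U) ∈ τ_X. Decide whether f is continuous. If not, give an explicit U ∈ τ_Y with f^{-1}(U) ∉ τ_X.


f IS continuous.

Compute f^{-1}(U) for each U ∈ τ_Y:
  U = ∅: f^{-1}(U) = ∅ ∈ τ_X ✓.
  U = {θ}: f^{-1}(U) = ∅ ∈ τ_X ✓.
  U = {κ}: f^{-1}(U) = {x32} ∈ τ_X ✓.
  U = {θ, κ}: f^{-1}(U) = {x32} ∈ τ_X ✓.
  U = {η, θ, κ}: f^{-1}(U) = {x31, x32} ∈ τ_X ✓.
  U = {η, θ, ι, κ}: f^{-1}(U) = {x31, x32, x33, x34} ∈ τ_X ✓.
Every preimage lies in τ_X, so f IS continuous.
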